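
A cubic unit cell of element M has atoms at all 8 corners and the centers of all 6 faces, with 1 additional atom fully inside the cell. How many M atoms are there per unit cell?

Corner atoms are shared by 8 cells (1/8 each), face atoms by 2 (1/2 each), interior atoms are unshared.
Net atoms = 8 × 1/8 + 6 × 1/2 + 1 = 1 + 3 + 1 = 5.

5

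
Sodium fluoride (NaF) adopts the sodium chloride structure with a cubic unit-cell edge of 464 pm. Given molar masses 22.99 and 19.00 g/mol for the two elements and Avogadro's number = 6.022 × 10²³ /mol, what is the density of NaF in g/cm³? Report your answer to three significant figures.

The sodium chloride structure contains Z = 4 formula units per cell; M(NaF) = 22.99 + 19.00 = 41.99 g/mol.
a³ = (4.640 × 10^-8 cm)³ = 9.990 × 10^-23 cm³.
ρ = 4 × 41.99 / (6.022 × 10²³ × 9.990 × 10^-23) = 2.792 g/cm³.

2.79 g/cm³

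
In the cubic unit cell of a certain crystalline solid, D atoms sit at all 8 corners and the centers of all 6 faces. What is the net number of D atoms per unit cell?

4

Corner atoms are shared by 8 cells (1/8 each), face atoms by 2 (1/2 each).
Net atoms = 8 × 1/8 + 6 × 1/2 = 1 + 3 = 4.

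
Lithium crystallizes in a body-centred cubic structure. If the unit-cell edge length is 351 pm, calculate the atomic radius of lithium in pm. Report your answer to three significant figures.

In a BCC lattice, atoms touch along the body diagonal, so √3·a = 4r.
r = √3·a/4 = 1.7321 × 351 / 4 = 152 pm.

152 pm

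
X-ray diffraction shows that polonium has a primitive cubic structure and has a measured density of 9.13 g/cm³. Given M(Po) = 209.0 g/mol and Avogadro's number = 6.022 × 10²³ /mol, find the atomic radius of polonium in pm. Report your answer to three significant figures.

168 pm

For a simple cubic cell (Z = 1), a³ = Z·M/(N_A·ρ) = 1 × 209.0 / (6.022 × 10²³ × 9.130) = 3.801 × 10^-23 cm³, so a = 3.362 × 10^-8 cm = 336.2 pm.
Atoms touch along the cell edge, so a = 2r, so r = 0.5000 × a = 168 pm.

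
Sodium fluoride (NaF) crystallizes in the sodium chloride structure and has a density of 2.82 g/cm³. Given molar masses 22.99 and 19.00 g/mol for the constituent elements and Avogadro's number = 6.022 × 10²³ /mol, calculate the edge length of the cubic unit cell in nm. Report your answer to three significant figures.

0.462 nm

M(NaF) = 41.99 g/mol; Z = 4 formula units per cell.
a³ = Z·M/(N_A·ρ) = 4 × 41.99 / (6.022 × 10²³ × 2.82) = 9.890 × 10^-23 cm³, so a = 4.625 × 10^-8 cm = 0.462 nm.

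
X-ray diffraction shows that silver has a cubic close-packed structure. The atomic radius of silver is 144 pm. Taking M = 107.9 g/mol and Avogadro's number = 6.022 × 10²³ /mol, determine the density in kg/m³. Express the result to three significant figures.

10600 kg/m³

In an FCC lattice, atoms touch along the face diagonal, so √2·a = 4r, giving a = 407.3 pm = 4.073 × 10^-8 cm.
With Z = 4, ρ = Z·M/(N_A·a³) = 4 × 107.9 / (6.022 × 10²³ × 6.757 × 10^-23) = 10.61 g/cm³ = 10600 kg/m³.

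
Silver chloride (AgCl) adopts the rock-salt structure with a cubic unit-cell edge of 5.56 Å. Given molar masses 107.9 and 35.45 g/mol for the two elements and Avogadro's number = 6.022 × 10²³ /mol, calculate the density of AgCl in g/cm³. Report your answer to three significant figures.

5.54 g/cm³

The rock-salt structure contains Z = 4 formula units per cell; M(AgCl) = 107.9 + 35.45 = 143.35 g/mol.
a³ = (5.560 × 10^-8 cm)³ = 1.719 × 10^-22 cm³.
ρ = 4 × 143.35 / (6.022 × 10²³ × 1.719 × 10^-22) = 5.540 g/cm³.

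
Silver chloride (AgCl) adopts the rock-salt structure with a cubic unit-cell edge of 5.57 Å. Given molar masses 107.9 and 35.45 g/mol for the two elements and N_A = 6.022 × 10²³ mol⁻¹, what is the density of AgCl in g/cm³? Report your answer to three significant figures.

5.51 g/cm³

The rock-salt structure contains Z = 4 formula units per cell; M(AgCl) = 107.9 + 35.45 = 143.35 g/mol.
a³ = (5.570 × 10^-8 cm)³ = 1.728 × 10^-22 cm³.
ρ = 4 × 143.35 / (6.022 × 10²³ × 1.728 × 10^-22) = 5.510 g/cm³.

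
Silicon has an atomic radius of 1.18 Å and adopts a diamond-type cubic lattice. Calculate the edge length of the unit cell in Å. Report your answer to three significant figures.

5.45 Å

In a diamond cubic lattice, nearest neighbors lie along the body diagonal with √3·a = 8r.
a = 8r/√3 = 8 × 1.18 / 1.7321 = 5.45 Å.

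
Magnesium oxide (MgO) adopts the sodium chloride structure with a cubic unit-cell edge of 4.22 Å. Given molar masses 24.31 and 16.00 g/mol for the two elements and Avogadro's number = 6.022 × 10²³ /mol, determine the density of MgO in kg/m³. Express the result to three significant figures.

3560 kg/m³

The sodium chloride structure contains Z = 4 formula units per cell; M(MgO) = 24.31 + 16.00 = 40.31 g/mol.
a³ = (4.220 × 10^-8 cm)³ = 7.515 × 10^-23 cm³.
ρ = 4 × 40.31 / (6.022 × 10²³ × 7.515 × 10^-23) = 3.563 g/cm³ = 3560 kg/m³.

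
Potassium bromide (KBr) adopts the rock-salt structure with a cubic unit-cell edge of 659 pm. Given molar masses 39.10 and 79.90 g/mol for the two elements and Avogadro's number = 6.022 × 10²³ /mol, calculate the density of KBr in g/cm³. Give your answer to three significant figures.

2.76 g/cm³

The rock-salt structure contains Z = 4 formula units per cell; M(KBr) = 39.10 + 79.90 = 119.0 g/mol.
a³ = (6.590 × 10^-8 cm)³ = 2.862 × 10^-22 cm³.
ρ = 4 × 119.0 / (6.022 × 10²³ × 2.862 × 10^-22) = 2.762 g/cm³.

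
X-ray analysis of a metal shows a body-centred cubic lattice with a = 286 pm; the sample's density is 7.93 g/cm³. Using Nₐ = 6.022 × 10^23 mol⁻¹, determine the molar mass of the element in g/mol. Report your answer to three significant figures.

A BCC cell has Z = 2 atoms; a = 2.860 × 10^-8 cm.
M = ρ·N_A·a³/Z = 7.93 × 6.022 × 10²³ × 2.339 × 10^-23 / 2 = 55.9 g/mol.

55.9 g/mol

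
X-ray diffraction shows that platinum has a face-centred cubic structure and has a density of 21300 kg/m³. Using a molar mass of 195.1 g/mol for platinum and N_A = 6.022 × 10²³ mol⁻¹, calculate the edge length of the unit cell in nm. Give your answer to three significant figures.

With Z = 4 atoms per FCC cell, a³ = Z·M/(N_A·ρ) = 4 × 195.1 / (6.022 × 10²³ × 21.30 g/cm³) = 6.084 × 10^-23 cm³.
a = (6.084 × 10^-23)^(1/3) = 3.933 × 10^-8 cm = 0.393 nm.

0.393 nm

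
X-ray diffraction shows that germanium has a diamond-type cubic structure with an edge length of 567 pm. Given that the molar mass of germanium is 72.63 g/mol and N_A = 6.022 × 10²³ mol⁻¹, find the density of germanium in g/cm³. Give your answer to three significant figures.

5.29 g/cm³

A diamond cubic unit cell contains Z = 8 atoms.
Cell volume: a³ = (567 pm)³ = (5.670 × 10^-8 cm)³ = 1.823 × 10^-22 cm³.
ρ = Z·M/(N_A·a³) = 8 × 72.63 / (6.022 × 10²³ × 1.823 × 10^-22) = 5.293 g/cm³.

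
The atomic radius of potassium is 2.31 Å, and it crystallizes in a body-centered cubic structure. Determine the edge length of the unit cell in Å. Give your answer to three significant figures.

In a BCC lattice, atoms touch along the body diagonal, so √3·a = 4r.
a = 4r/√3 = 4 × 2.31 / 1.7321 = 5.33 Å.

5.33 Å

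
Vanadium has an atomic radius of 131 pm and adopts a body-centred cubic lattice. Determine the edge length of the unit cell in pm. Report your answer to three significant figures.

303 pm

In a BCC lattice, atoms touch along the body diagonal, so √3·a = 4r.
a = 4r/√3 = 4 × 131 / 1.7321 = 303 pm.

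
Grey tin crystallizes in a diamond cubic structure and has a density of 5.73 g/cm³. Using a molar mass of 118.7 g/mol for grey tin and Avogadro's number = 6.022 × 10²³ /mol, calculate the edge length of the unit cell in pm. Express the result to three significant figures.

650 pm

With Z = 8 atoms per diamond cubic cell, a³ = Z·M/(N_A·ρ) = 8 × 118.7 / (6.022 × 10²³ × 5.730 g/cm³) = 2.752 × 10^-22 cm³.
a = (2.752 × 10^-22)^(1/3) = 6.505 × 10^-8 cm = 650 pm.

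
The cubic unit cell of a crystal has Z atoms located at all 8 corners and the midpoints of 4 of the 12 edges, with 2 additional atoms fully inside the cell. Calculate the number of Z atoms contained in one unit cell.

Corner atoms are shared by 8 cells (1/8 each), edge atoms by 4 (1/4 each), interior atoms are unshared.
Net atoms = 8 × 1/8 + 4 × 1/4 + 2 = 1 + 1 + 2 = 4.

4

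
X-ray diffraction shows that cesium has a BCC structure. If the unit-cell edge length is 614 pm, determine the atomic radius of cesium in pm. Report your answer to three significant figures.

In a BCC lattice, atoms touch along the body diagonal, so √3·a = 4r.
r = √3·a/4 = 1.7321 × 614 / 4 = 266 pm.

266 pm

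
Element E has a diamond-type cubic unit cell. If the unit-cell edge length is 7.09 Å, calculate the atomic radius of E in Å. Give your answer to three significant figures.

1.54 Å

In a diamond cubic lattice, nearest neighbors lie along the body diagonal with √3·a = 8r.
r = √3·a/8 = 1.7321 × 7.09 / 8 = 1.54 Å.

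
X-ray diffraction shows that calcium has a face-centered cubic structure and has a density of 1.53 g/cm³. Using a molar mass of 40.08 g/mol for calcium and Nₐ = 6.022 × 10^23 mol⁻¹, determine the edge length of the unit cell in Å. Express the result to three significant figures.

5.58 Å

With Z = 4 atoms per FCC cell, a³ = Z·M/(N_A·ρ) = 4 × 40.08 / (6.022 × 10²³ × 1.530 g/cm³) = 1.740 × 10^-22 cm³.
a = (1.740 × 10^-22)^(1/3) = 5.583 × 10^-8 cm = 5.58 Å.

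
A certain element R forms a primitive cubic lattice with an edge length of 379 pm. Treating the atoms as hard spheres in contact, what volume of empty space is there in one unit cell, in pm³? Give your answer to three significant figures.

2.59 × 10^7 pm³

In a simple cubic lattice atoms touch along the cell edge, so a = 2r, so r = 0.5000a = 189.5 pm.
V_cell = a³ = 5.444 × 10^7 pm³; V_atoms = 1 × (4/3)πr³ = 2.850 × 10^7 pm³.
Empty space = 5.444 × 10^7 − 2.850 × 10^7 = 2.59 × 10^7 pm³.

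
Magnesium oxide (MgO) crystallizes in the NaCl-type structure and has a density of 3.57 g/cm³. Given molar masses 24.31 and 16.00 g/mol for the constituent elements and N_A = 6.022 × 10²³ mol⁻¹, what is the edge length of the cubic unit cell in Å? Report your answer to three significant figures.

4.22 Å

M(MgO) = 40.31 g/mol; Z = 4 formula units per cell.
a³ = Z·M/(N_A·ρ) = 4 × 40.31 / (6.022 × 10²³ × 3.57) = 7.500 × 10^-23 cm³, so a = 4.217 × 10^-8 cm = 4.22 Å.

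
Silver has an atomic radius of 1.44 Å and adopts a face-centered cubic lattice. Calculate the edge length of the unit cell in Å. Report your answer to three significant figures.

In an FCC lattice, atoms touch along the face diagonal, so √2·a = 4r.
a = 4r/√2 = 4 × 1.44 / 1.4142 = 4.07 Å.

4.07 Å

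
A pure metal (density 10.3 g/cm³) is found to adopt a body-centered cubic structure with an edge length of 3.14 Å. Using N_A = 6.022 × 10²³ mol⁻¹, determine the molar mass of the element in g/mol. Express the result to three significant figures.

A BCC cell has Z = 2 atoms; a = 3.140 × 10^-8 cm.
M = ρ·N_A·a³/Z = 10.3 × 6.022 × 10²³ × 3.096 × 10^-23 / 2 = 96.0 g/mol.

96.0 g/mol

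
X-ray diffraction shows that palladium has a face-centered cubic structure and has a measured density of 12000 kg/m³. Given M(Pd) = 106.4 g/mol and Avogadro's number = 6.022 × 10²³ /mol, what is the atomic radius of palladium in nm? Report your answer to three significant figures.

For an FCC cell (Z = 4), a³ = Z·M/(N_A·ρ) = 4 × 106.4 / (6.022 × 10²³ × 12.00) = 5.890 × 10^-23 cm³, so a = 3.891 × 10^-8 cm = 0.3891 nm.
Atoms touch along the face diagonal, so √2·a = 4r, so r = 0.3536 × a = 0.138 nm.

0.138 nm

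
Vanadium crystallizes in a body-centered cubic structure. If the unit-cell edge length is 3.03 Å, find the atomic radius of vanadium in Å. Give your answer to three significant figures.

1.31 Å

In a BCC lattice, atoms touch along the body diagonal, so √3·a = 4r.
r = √3·a/4 = 1.7321 × 3.03 / 4 = 1.31 Å.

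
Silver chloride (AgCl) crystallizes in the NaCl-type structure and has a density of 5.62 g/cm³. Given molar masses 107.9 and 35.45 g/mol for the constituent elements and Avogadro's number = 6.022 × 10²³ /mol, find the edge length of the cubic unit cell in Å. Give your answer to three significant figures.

M(AgCl) = 143.35 g/mol; Z = 4 formula units per cell.
a³ = Z·M/(N_A·ρ) = 4 × 143.35 / (6.022 × 10²³ × 5.62) = 1.694 × 10^-22 cm³, so a = 5.533 × 10^-8 cm = 5.53 Å.

5.53 Å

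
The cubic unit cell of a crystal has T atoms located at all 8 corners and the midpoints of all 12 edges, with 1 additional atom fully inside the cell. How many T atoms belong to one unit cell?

5

Corner atoms are shared by 8 cells (1/8 each), edge atoms by 4 (1/4 each), interior atoms are unshared.
Net atoms = 8 × 1/8 + 12 × 1/4 + 1 = 1 + 3 + 1 = 5.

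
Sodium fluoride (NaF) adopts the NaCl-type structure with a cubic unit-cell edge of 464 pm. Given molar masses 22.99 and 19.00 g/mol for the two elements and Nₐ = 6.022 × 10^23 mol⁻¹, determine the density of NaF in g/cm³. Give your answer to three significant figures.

2.79 g/cm³

The NaCl-type structure contains Z = 4 formula units per cell; M(NaF) = 22.99 + 19.00 = 41.99 g/mol.
a³ = (4.640 × 10^-8 cm)³ = 9.990 × 10^-23 cm³.
ρ = 4 × 41.99 / (6.022 × 10²³ × 9.990 × 10^-23) = 2.792 g/cm³.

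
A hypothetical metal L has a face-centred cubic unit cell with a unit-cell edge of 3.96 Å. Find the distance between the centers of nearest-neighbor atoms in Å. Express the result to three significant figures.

In an FCC structure, atoms touch along the face diagonal, so √2·a = 4r; the nearest-neighbor distance equals 2r = 0.7071·a.
d = 0.7071 × 3.96 = 2.80 Å.

2.80 Å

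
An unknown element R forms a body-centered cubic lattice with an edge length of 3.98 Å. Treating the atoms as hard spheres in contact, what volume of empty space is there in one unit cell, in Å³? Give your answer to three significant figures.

20.2 Å³

In a BCC lattice atoms touch along the body diagonal, so √3·a = 4r, so r = 0.4330a = 1.723 Å.
V_cell = a³ = 63.04 Å³; V_atoms = 2 × (4/3)πr³ = 42.88 Å³.
Empty space = 63.04 − 42.88 = 20.2 Å³.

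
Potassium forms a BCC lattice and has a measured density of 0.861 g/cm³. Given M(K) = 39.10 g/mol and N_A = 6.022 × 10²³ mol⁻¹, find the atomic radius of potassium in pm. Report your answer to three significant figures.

For a BCC cell (Z = 2), a³ = Z·M/(N_A·ρ) = 2 × 39.10 / (6.022 × 10²³ × 0.8610) = 1.508 × 10^-22 cm³, so a = 5.323 × 10^-8 cm = 532.3 pm.
Atoms touch along the body diagonal, so √3·a = 4r, so r = 0.4330 × a = 230 pm.

230 pm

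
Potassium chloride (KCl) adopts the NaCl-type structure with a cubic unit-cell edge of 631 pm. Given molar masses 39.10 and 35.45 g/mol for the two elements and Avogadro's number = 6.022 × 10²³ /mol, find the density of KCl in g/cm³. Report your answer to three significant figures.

The NaCl-type structure contains Z = 4 formula units per cell; M(KCl) = 39.10 + 35.45 = 74.55 g/mol.
a³ = (6.310 × 10^-8 cm)³ = 2.512 × 10^-22 cm³.
ρ = 4 × 74.55 / (6.022 × 10²³ × 2.512 × 10^-22) = 1.971 g/cm³.

1.97 g/cm³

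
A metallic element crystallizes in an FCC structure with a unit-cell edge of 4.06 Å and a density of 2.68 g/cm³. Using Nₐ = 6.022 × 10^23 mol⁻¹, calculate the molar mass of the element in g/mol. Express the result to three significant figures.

27.0 g/mol

An FCC cell has Z = 4 atoms; a = 4.060 × 10^-8 cm.
M = ρ·N_A·a³/Z = 2.68 × 6.022 × 10²³ × 6.692 × 10^-23 / 4 = 27.0 g/mol.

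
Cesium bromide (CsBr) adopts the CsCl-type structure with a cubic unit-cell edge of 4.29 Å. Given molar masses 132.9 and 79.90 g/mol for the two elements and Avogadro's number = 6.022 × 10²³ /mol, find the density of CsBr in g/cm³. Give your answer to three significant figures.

The CsCl-type structure contains Z = 1 formula unit per cell; M(CsBr) = 132.9 + 79.90 = 212.8 g/mol.
a³ = (4.290 × 10^-8 cm)³ = 7.895 × 10^-23 cm³.
ρ = 1 × 212.8 / (6.022 × 10²³ × 7.895 × 10^-23) = 4.476 g/cm³.

4.48 g/cm³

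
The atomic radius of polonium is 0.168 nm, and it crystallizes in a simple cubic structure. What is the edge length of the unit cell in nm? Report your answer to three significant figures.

In a simple cubic lattice, atoms touch along the cell edge, so a = 2r.
a = 2r = 2 × 0.168 = 0.336 nm.

0.336 nm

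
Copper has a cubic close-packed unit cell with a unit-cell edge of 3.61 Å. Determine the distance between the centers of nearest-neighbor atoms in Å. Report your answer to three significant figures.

In an FCC structure, atoms touch along the face diagonal, so √2·a = 4r; the nearest-neighbor distance equals 2r = 0.7071·a.
d = 0.7071 × 3.61 = 2.55 Å.

2.55 Å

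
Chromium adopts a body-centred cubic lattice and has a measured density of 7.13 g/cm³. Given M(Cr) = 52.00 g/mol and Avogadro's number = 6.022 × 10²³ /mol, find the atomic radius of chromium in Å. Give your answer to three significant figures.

For a BCC cell (Z = 2), a³ = Z·M/(N_A·ρ) = 2 × 52.00 / (6.022 × 10²³ × 7.130) = 2.422 × 10^-23 cm³, so a = 2.893 × 10^-8 cm = 2.893 Å.
Atoms touch along the body diagonal, so √3·a = 4r, so r = 0.4330 × a = 1.25 Å.

1.25 Å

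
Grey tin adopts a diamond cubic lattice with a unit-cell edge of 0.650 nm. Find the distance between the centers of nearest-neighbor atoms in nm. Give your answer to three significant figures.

0.281 nm

In a diamond cubic structure, nearest neighbors lie along the body diagonal with √3·a = 8r; the nearest-neighbor distance equals 2r = 0.4330·a.
d = 0.4330 × 0.650 = 0.281 nm.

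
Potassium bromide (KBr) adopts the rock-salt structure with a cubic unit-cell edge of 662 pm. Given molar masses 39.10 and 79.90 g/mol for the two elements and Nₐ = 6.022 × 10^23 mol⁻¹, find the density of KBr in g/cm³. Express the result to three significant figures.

2.72 g/cm³

The rock-salt structure contains Z = 4 formula units per cell; M(KBr) = 39.10 + 79.90 = 119.0 g/mol.
a³ = (6.620 × 10^-8 cm)³ = 2.901 × 10^-22 cm³.
ρ = 4 × 119.0 / (6.022 × 10²³ × 2.901 × 10^-22) = 2.725 g/cm³.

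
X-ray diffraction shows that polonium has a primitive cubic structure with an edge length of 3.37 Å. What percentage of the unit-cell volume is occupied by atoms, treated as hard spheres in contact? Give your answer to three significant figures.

52.4%

In a simple cubic lattice atoms touch along the cell edge, so a = 2r, so r = 0.5000a = 1.685 Å.
Packing fraction = Z·(4/3)πr³ / a³ = 1 × (4/3)π × (1.685)³ / (3.37)³ = 0.5236 = 52.4%.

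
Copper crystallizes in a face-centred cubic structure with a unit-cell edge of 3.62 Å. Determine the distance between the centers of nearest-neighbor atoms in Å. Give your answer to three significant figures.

2.56 Å

In an FCC structure, atoms touch along the face diagonal, so √2·a = 4r; the nearest-neighbor distance equals 2r = 0.7071·a.
d = 0.7071 × 3.62 = 2.56 Å.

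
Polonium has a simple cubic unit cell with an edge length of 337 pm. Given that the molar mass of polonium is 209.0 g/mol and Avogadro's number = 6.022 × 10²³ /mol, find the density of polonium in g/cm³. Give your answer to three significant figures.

A simple cubic unit cell contains Z = 1 atom.
Cell volume: a³ = (337 pm)³ = (3.370 × 10^-8 cm)³ = 3.827 × 10^-23 cm³.
ρ = Z·M/(N_A·a³) = 1 × 209.0 / (6.022 × 10²³ × 3.827 × 10^-23) = 9.068 g/cm³.

9.07 g/cm³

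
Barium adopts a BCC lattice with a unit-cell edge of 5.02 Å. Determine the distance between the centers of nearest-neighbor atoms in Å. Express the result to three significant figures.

In a BCC structure, atoms touch along the body diagonal, so √3·a = 4r; the nearest-neighbor distance equals 2r = 0.8660·a.
d = 0.8660 × 5.02 = 4.35 Å.

4.35 Å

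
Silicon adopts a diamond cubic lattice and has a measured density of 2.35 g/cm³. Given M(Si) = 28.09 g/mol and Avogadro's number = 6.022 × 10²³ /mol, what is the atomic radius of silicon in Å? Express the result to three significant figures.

For a diamond cubic cell (Z = 8), a³ = Z·M/(N_A·ρ) = 8 × 28.09 / (6.022 × 10²³ × 2.350) = 1.588 × 10^-22 cm³, so a = 5.415 × 10^-8 cm = 5.415 Å.
Nearest neighbors lie along the body diagonal with √3·a = 8r, so r = 0.2165 × a = 1.17 Å.

1.17 Å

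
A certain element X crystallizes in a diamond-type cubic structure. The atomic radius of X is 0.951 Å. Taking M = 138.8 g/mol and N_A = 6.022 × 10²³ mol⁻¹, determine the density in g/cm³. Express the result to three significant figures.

21.8 g/cm³

In a diamond cubic lattice, nearest neighbors lie along the body diagonal with √3·a = 8r, giving a = 4.392 Å = 4.392 × 10^-8 cm.
With Z = 8, ρ = Z·M/(N_A·a³) = 8 × 138.8 / (6.022 × 10²³ × 8.475 × 10^-23) = 21.76 g/cm³.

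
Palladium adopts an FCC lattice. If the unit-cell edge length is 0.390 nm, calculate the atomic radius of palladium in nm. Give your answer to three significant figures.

0.138 nm

In an FCC lattice, atoms touch along the face diagonal, so √2·a = 4r.
r = √2·a/4 = 1.4142 × 0.390 / 4 = 0.138 nm.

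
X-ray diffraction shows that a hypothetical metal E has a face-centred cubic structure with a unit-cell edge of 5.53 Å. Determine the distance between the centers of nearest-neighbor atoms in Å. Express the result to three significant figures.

3.91 Å

In an FCC structure, atoms touch along the face diagonal, so √2·a = 4r; the nearest-neighbor distance equals 2r = 0.7071·a.
d = 0.7071 × 5.53 = 3.91 Å.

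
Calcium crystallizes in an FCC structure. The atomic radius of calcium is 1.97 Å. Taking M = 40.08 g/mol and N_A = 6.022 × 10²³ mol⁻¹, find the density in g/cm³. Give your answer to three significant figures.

1.54 g/cm³

In an FCC lattice, atoms touch along the face diagonal, so √2·a = 4r, giving a = 5.572 Å = 5.572 × 10^-8 cm.
With Z = 4, ρ = Z·M/(N_A·a³) = 4 × 40.08 / (6.022 × 10²³ × 1.730 × 10^-22) = 1.539 g/cm³.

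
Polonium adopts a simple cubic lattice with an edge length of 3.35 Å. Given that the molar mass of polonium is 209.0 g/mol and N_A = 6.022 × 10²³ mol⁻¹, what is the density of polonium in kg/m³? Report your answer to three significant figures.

A simple cubic unit cell contains Z = 1 atom.
Cell volume: a³ = (3.35 Å)³ = (3.350 × 10^-8 cm)³ = 3.760 × 10^-23 cm³.
ρ = Z·M/(N_A·a³) = 1 × 209.0 / (6.022 × 10²³ × 3.760 × 10^-23) = 9.231 g/cm³ = 9230 kg/m³.

9230 kg/m³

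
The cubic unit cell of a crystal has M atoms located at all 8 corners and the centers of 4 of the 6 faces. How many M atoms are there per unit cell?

3

Corner atoms are shared by 8 cells (1/8 each), face atoms by 2 (1/2 each).
Net atoms = 8 × 1/8 + 4 × 1/2 = 1 + 2 = 3.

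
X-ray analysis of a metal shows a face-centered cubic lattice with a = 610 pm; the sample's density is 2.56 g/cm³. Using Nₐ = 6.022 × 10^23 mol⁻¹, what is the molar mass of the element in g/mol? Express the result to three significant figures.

87.5 g/mol

An FCC cell has Z = 4 atoms; a = 6.100 × 10^-8 cm.
M = ρ·N_A·a³/Z = 2.56 × 6.022 × 10²³ × 2.270 × 10^-22 / 4 = 87.5 g/mol.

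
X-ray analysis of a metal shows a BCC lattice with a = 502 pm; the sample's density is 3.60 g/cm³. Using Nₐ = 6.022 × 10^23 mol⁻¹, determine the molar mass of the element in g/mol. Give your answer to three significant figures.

A BCC cell has Z = 2 atoms; a = 5.020 × 10^-8 cm.
M = ρ·N_A·a³/Z = 3.60 × 6.022 × 10²³ × 1.265 × 10^-22 / 2 = 137 g/mol.

137 g/mol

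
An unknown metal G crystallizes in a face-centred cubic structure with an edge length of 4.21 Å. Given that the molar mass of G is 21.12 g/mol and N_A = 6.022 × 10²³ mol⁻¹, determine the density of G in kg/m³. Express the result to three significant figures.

1880 kg/m³

An FCC unit cell contains Z = 4 atoms.
Cell volume: a³ = (4.21 Å)³ = (4.210 × 10^-8 cm)³ = 7.462 × 10^-23 cm³.
ρ = Z·M/(N_A·a³) = 4 × 21.12 / (6.022 × 10²³ × 7.462 × 10^-23) = 1.880 g/cm³ = 1880 kg/m³.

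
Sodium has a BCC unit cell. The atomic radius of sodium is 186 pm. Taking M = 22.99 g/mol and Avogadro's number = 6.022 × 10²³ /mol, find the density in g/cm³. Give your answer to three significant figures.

0.963 g/cm³

In a BCC lattice, atoms touch along the body diagonal, so √3·a = 4r, giving a = 429.5 pm = 4.295 × 10^-8 cm.
With Z = 2, ρ = Z·M/(N_A·a³) = 2 × 22.99 / (6.022 × 10²³ × 7.926 × 10^-23) = 0.9634 g/cm³.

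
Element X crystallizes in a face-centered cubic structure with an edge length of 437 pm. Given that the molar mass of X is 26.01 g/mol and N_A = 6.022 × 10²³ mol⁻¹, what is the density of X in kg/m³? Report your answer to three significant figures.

2070 kg/m³

An FCC unit cell contains Z = 4 atoms.
Cell volume: a³ = (437 pm)³ = (4.370 × 10^-8 cm)³ = 8.345 × 10^-23 cm³.
ρ = Z·M/(N_A·a³) = 4 × 26.01 / (6.022 × 10²³ × 8.345 × 10^-23) = 2.070 g/cm³ = 2070 kg/m³.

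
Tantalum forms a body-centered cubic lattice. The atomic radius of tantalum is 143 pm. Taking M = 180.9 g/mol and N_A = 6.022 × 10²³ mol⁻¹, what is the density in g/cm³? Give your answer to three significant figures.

16.7 g/cm³

In a BCC lattice, atoms touch along the body diagonal, so √3·a = 4r, giving a = 330.2 pm = 3.302 × 10^-8 cm.
With Z = 2, ρ = Z·M/(N_A·a³) = 2 × 180.9 / (6.022 × 10²³ × 3.602 × 10^-23) = 16.68 g/cm³.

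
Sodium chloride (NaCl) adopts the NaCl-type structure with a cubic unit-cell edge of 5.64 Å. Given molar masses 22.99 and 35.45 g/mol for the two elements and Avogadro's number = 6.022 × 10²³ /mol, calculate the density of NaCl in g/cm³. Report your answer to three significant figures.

2.16 g/cm³

The NaCl-type structure contains Z = 4 formula units per cell; M(NaCl) = 22.99 + 35.45 = 58.44 g/mol.
a³ = (5.640 × 10^-8 cm)³ = 1.794 × 10^-22 cm³.
ρ = 4 × 58.44 / (6.022 × 10²³ × 1.794 × 10^-22) = 2.164 g/cm³.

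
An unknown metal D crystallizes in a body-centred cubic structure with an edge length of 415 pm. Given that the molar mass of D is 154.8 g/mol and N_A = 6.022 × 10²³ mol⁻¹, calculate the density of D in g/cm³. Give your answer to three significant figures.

A BCC unit cell contains Z = 2 atoms.
Cell volume: a³ = (415 pm)³ = (4.150 × 10^-8 cm)³ = 7.147 × 10^-23 cm³.
ρ = Z·M/(N_A·a³) = 2 × 154.8 / (6.022 × 10²³ × 7.147 × 10^-23) = 7.193 g/cm³.

7.19 g/cm³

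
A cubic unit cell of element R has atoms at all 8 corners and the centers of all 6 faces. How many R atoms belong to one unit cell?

4

Corner atoms are shared by 8 cells (1/8 each), face atoms by 2 (1/2 each).
Net atoms = 8 × 1/8 + 6 × 1/2 = 1 + 3 = 4.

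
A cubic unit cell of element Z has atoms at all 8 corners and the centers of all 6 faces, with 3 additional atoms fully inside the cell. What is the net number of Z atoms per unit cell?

Corner atoms are shared by 8 cells (1/8 each), face atoms by 2 (1/2 each), interior atoms are unshared.
Net atoms = 8 × 1/8 + 6 × 1/2 + 3 = 1 + 3 + 3 = 7.

7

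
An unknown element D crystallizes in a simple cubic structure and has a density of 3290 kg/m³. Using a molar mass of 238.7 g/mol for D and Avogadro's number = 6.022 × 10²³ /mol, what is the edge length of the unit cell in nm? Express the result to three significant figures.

0.494 nm

With Z = 1 atom per simple cubic cell, a³ = Z·M/(N_A·ρ) = 1 × 238.7 / (6.022 × 10²³ × 3.290 g/cm³) = 1.205 × 10^-22 cm³.
a = (1.205 × 10^-22)^(1/3) = 4.939 × 10^-8 cm = 0.494 nm.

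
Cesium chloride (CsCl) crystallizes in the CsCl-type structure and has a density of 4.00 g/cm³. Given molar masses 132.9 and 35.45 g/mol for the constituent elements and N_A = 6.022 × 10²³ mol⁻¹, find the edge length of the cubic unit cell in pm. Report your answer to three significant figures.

412 pm

M(CsCl) = 168.35 g/mol; Z = 1 formula unit per cell.
a³ = Z·M/(N_A·ρ) = 1 × 168.35 / (6.022 × 10²³ × 4.00) = 6.989 × 10^-23 cm³, so a = 4.119 × 10^-8 cm = 412 pm.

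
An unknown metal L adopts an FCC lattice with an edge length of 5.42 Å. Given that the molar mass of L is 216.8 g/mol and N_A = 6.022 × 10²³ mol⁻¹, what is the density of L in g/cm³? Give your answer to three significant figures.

An FCC unit cell contains Z = 4 atoms.
Cell volume: a³ = (5.42 Å)³ = (5.420 × 10^-8 cm)³ = 1.592 × 10^-22 cm³.
ρ = Z·M/(N_A·a³) = 4 × 216.8 / (6.022 × 10²³ × 1.592 × 10^-22) = 9.044 g/cm³.

9.04 g/cm³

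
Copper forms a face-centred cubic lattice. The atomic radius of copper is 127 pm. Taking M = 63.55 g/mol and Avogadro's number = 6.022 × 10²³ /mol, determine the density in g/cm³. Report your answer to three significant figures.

9.11 g/cm³

In an FCC lattice, atoms touch along the face diagonal, so √2·a = 4r, giving a = 359.2 pm = 3.592 × 10^-8 cm.
With Z = 4, ρ = Z·M/(N_A·a³) = 4 × 63.55 / (6.022 × 10²³ × 4.635 × 10^-23) = 9.107 g/cm³.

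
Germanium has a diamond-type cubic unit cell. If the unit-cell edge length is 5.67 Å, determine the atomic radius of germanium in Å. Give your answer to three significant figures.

1.23 Å

In a diamond cubic lattice, nearest neighbors lie along the body diagonal with √3·a = 8r.
r = √3·a/8 = 1.7321 × 5.67 / 8 = 1.23 Å.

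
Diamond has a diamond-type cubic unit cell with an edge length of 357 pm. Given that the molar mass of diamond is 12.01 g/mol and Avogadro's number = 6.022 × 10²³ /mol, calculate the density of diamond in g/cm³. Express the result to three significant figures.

A diamond cubic unit cell contains Z = 8 atoms.
Cell volume: a³ = (357 pm)³ = (3.570 × 10^-8 cm)³ = 4.550 × 10^-23 cm³.
ρ = Z·M/(N_A·a³) = 8 × 12.01 / (6.022 × 10²³ × 4.550 × 10^-23) = 3.507 g/cm³.

3.51 g/cm³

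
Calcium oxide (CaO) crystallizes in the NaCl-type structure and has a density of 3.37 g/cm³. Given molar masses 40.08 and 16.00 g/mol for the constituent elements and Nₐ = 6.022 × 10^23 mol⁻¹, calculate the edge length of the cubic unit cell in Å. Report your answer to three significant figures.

4.80 Å

M(CaO) = 56.08 g/mol; Z = 4 formula units per cell.
a³ = Z·M/(N_A·ρ) = 4 × 56.08 / (6.022 × 10²³ × 3.37) = 1.105 × 10^-22 cm³, so a = 4.799 × 10^-8 cm = 4.80 Å.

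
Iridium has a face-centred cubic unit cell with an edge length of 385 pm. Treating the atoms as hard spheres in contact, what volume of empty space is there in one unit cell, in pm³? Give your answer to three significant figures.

1.48 × 10^7 pm³

In an FCC lattice atoms touch along the face diagonal, so √2·a = 4r, so r = 0.3536a = 136.1 pm.
V_cell = a³ = 5.707 × 10^7 pm³; V_atoms = 4 × (4/3)πr³ = 4.226 × 10^7 pm³.
Empty space = 5.707 × 10^7 − 4.226 × 10^7 = 1.48 × 10^7 pm³.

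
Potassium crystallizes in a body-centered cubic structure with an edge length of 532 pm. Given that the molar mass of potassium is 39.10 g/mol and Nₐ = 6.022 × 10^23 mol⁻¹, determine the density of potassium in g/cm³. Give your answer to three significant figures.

0.862 g/cm³

A BCC unit cell contains Z = 2 atoms.
Cell volume: a³ = (532 pm)³ = (5.320 × 10^-8 cm)³ = 1.506 × 10^-22 cm³.
ρ = Z·M/(N_A·a³) = 2 × 39.10 / (6.022 × 10²³ × 1.506 × 10^-22) = 0.8624 g/cm³.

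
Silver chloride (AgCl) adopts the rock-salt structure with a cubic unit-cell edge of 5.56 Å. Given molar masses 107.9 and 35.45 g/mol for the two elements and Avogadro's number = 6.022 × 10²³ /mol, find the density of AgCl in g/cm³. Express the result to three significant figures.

5.54 g/cm³

The rock-salt structure contains Z = 4 formula units per cell; M(AgCl) = 107.9 + 35.45 = 143.35 g/mol.
a³ = (5.560 × 10^-8 cm)³ = 1.719 × 10^-22 cm³.
ρ = 4 × 143.35 / (6.022 × 10²³ × 1.719 × 10^-22) = 5.540 g/cm³.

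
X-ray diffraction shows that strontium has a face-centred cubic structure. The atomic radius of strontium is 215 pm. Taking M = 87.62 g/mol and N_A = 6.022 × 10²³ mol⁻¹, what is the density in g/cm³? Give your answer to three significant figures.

In an FCC lattice, atoms touch along the face diagonal, so √2·a = 4r, giving a = 608.1 pm = 6.081 × 10^-8 cm.
With Z = 4, ρ = Z·M/(N_A·a³) = 4 × 87.62 / (6.022 × 10²³ × 2.249 × 10^-22) = 2.588 g/cm³.

2.59 g/cm³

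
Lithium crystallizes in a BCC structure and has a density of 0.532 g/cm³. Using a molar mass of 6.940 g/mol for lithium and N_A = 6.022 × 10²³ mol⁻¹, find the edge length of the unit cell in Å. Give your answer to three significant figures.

With Z = 2 atoms per BCC cell, a³ = Z·M/(N_A·ρ) = 2 × 6.940 / (6.022 × 10²³ × 0.5320 g/cm³) = 4.332 × 10^-23 cm³.
a = (4.332 × 10^-23)^(1/3) = 3.512 × 10^-8 cm = 3.51 Å.

3.51 Å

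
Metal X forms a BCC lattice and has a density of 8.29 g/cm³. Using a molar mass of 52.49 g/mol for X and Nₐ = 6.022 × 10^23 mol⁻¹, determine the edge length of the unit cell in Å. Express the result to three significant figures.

2.76 Å

With Z = 2 atoms per BCC cell, a³ = Z·M/(N_A·ρ) = 2 × 52.49 / (6.022 × 10²³ × 8.290 g/cm³) = 2.103 × 10^-23 cm³.
a = (2.103 × 10^-23)^(1/3) = 2.760 × 10^-8 cm = 2.76 Å.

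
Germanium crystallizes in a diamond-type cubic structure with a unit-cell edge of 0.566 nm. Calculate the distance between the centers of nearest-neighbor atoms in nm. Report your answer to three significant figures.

0.245 nm

In a diamond cubic structure, nearest neighbors lie along the body diagonal with √3·a = 8r; the nearest-neighbor distance equals 2r = 0.4330·a.
d = 0.4330 × 0.566 = 0.245 nm.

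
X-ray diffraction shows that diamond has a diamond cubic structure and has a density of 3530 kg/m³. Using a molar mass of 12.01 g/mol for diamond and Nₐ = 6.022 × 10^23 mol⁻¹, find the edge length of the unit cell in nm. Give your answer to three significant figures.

0.356 nm

With Z = 8 atoms per diamond cubic cell, a³ = Z·M/(N_A·ρ) = 8 × 12.01 / (6.022 × 10²³ × 3.530 g/cm³) = 4.520 × 10^-23 cm³.
a = (4.520 × 10^-23)^(1/3) = 3.562 × 10^-8 cm = 0.356 nm.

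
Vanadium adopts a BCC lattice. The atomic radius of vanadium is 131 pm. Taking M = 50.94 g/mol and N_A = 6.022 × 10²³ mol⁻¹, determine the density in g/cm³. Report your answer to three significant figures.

In a BCC lattice, atoms touch along the body diagonal, so √3·a = 4r, giving a = 302.5 pm = 3.025 × 10^-8 cm.
With Z = 2, ρ = Z·M/(N_A·a³) = 2 × 50.94 / (6.022 × 10²³ × 2.769 × 10^-23) = 6.110 g/cm³.

6.11 g/cm³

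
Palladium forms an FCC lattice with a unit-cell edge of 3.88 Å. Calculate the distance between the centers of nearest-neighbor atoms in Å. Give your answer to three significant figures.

2.74 Å

In an FCC structure, atoms touch along the face diagonal, so √2·a = 4r; the nearest-neighbor distance equals 2r = 0.7071·a.
d = 0.7071 × 3.88 = 2.74 Å.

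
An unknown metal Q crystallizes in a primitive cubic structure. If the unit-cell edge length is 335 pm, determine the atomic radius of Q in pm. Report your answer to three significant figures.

168 pm

In a simple cubic lattice, atoms touch along the cell edge, so a = 2r.
r = a/2 = 335/2 = 168 pm.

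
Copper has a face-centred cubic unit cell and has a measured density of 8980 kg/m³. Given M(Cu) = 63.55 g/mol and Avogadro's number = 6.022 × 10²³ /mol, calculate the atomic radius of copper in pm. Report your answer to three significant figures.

128 pm

For an FCC cell (Z = 4), a³ = Z·M/(N_A·ρ) = 4 × 63.55 / (6.022 × 10²³ × 8.980) = 4.701 × 10^-23 cm³, so a = 3.609 × 10^-8 cm = 360.9 pm.
Atoms touch along the face diagonal, so √2·a = 4r, so r = 0.3536 × a = 128 pm.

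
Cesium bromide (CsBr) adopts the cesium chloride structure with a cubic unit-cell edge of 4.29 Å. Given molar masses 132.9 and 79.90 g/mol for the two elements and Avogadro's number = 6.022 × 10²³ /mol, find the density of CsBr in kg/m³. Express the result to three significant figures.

The cesium chloride structure contains Z = 1 formula unit per cell; M(CsBr) = 132.9 + 79.90 = 212.8 g/mol.
a³ = (4.290 × 10^-8 cm)³ = 7.895 × 10^-23 cm³.
ρ = 1 × 212.8 / (6.022 × 10²³ × 7.895 × 10^-23) = 4.476 g/cm³ = 4480 kg/m³.

4480 kg/m³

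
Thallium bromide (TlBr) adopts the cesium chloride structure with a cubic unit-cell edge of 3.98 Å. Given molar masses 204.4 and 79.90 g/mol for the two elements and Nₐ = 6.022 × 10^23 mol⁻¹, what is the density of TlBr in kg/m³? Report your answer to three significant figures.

7490 kg/m³

The cesium chloride structure contains Z = 1 formula unit per cell; M(TlBr) = 204.4 + 79.90 = 284.3 g/mol.
a³ = (3.980 × 10^-8 cm)³ = 6.304 × 10^-23 cm³.
ρ = 1 × 284.3 / (6.022 × 10²³ × 6.304 × 10^-23) = 7.488 g/cm³ = 7490 kg/m³.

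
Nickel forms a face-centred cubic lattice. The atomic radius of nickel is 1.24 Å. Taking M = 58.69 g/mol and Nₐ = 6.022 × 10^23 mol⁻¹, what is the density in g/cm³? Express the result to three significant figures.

In an FCC lattice, atoms touch along the face diagonal, so √2·a = 4r, giving a = 3.507 Å = 3.507 × 10^-8 cm.
With Z = 4, ρ = Z·M/(N_A·a³) = 4 × 58.69 / (6.022 × 10²³ × 4.314 × 10^-23) = 9.036 g/cm³.

9.04 g/cm³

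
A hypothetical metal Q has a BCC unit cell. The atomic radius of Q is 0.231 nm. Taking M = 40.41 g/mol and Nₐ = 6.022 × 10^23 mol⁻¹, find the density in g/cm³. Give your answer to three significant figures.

0.884 g/cm³

In a BCC lattice, atoms touch along the body diagonal, so √3·a = 4r, giving a = 0.5335 nm = 5.335 × 10^-8 cm.
With Z = 2, ρ = Z·M/(N_A·a³) = 2 × 40.41 / (6.022 × 10²³ × 1.518 × 10^-22) = 0.8840 g/cm³.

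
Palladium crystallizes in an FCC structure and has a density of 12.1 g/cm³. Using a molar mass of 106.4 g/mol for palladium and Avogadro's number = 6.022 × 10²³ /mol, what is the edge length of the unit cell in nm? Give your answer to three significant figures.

0.388 nm

With Z = 4 atoms per FCC cell, a³ = Z·M/(N_A·ρ) = 4 × 106.4 / (6.022 × 10²³ × 12.10 g/cm³) = 5.841 × 10^-23 cm³.
a = (5.841 × 10^-23)^(1/3) = 3.880 × 10^-8 cm = 0.388 nm.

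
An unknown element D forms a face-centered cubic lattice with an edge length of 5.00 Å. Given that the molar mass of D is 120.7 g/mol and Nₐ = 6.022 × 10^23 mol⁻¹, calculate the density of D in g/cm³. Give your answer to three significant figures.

6.41 g/cm³

An FCC unit cell contains Z = 4 atoms.
Cell volume: a³ = (5.00 Å)³ = (5.000 × 10^-8 cm)³ = 1.250 × 10^-22 cm³.
ρ = Z·M/(N_A·a³) = 4 × 120.7 / (6.022 × 10²³ × 1.250 × 10^-22) = 6.414 g/cm³.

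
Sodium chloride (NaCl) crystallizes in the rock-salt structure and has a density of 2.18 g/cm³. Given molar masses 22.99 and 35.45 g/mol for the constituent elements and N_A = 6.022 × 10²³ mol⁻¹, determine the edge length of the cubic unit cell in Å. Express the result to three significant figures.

5.63 Å

M(NaCl) = 58.44 g/mol; Z = 4 formula units per cell.
a³ = Z·M/(N_A·ρ) = 4 × 58.44 / (6.022 × 10²³ × 2.18) = 1.781 × 10^-22 cm³, so a = 5.626 × 10^-8 cm = 5.63 Å.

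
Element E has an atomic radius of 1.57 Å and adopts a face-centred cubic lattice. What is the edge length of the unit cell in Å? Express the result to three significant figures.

In an FCC lattice, atoms touch along the face diagonal, so √2·a = 4r.
a = 4r/√2 = 4 × 1.57 / 1.4142 = 4.44 Å.

4.44 Å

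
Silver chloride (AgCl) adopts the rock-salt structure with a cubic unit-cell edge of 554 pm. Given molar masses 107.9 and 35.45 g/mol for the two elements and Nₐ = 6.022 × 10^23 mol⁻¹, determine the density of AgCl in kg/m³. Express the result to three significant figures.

5600 kg/m³

The rock-salt structure contains Z = 4 formula units per cell; M(AgCl) = 107.9 + 35.45 = 143.35 g/mol.
a³ = (5.540 × 10^-8 cm)³ = 1.700 × 10^-22 cm³.
ρ = 4 × 143.35 / (6.022 × 10²³ × 1.700 × 10^-22) = 5.600 g/cm³ = 5600 kg/m³.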